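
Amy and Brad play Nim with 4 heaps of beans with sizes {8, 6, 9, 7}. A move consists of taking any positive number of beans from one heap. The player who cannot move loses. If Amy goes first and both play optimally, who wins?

Brad wins

In binary:
  1000  (8)
  0110  (6)
  1001  (9)
  0111  (7)
  ----
  0000  (0)
The nim-sum is 0, so this is a P-position: the player to move is in a losing position under optimal play; Amy is about to move from it and so loses — Brad wins.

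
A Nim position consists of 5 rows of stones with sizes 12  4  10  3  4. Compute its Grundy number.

5

Write each in binary and XOR column by column:
  1100  (12)
  0100  (4)
  1010  (10)
  0011  (3)
  0100  (4)
  ----
  0101  (5)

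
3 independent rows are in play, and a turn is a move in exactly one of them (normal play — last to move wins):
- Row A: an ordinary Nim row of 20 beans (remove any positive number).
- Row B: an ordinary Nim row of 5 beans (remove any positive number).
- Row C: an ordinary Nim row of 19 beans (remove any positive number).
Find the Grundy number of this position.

2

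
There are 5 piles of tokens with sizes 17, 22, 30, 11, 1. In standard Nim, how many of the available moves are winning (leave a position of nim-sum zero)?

3

In binary:
  10001  (17)
  10110  (22)
  11110  (30)
  01011  (11)
  00001  (1)
  -----
  10011  (19)
The overall nim-sum is X = 19. A pile of size p has a winning move iff p XOR X < p (reduce it to p XOR X).
  17: 17 XOR 19 = 2 < 17 — winning move (to 2).
  22: 22 XOR 19 = 5 < 22 — winning move (to 5).
  30: 30 XOR 19 = 13 < 30 — winning move (to 13).
  11: 11 XOR 19 = 24 ≥ 11 — no move.
  1: 1 XOR 19 = 18 ≥ 1 — no move.
That gives 3 winning moves.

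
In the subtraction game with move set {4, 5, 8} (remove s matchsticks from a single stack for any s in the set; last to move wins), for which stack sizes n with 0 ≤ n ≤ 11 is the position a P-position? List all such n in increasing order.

0, 1, 2, 3

Grundy values for subtraction set {4, 5, 8}:
k:     0  1  2  3  4  5  6  7  8  9 10 11
g(k):  0  0  0  0  1  1  1  1  2  2  2  2
The P-positions (g = 0) in 0..11 are 0, 1, 2, 3.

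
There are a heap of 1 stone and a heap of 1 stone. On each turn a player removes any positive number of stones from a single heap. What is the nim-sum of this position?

0

Write each in binary and XOR column by column:
  1  (1)
  1  (1)
  -
  0  (0)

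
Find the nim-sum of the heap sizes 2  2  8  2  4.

Nim-sum: 2 ^ 2 ^ 8 ^ 2 ^ 4 = 14.

14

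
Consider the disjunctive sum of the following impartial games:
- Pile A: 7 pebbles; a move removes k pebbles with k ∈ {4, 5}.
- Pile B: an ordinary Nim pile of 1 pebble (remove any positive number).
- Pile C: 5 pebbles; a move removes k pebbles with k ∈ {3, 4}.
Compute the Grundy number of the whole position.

1

Grundy values for pile A (subtraction set {4, 5}):
g(0) = mex{} = 0
g(1) = mex{} = 0
g(2) = mex{} = 0
g(3) = mex{} = 0
g(4) = mex{0} = 1
g(5) = mex{0} = 1
g(6) = mex{0} = 1
g(7) = mex{0} = 1
So g(7) = 1.
Pile B is a plain Nim pile of size 1, so its Grundy value is 1.
Grundy values for pile C (subtraction set {3, 4}):
g(0) = mex{} = 0
g(1) = mex{} = 0
g(2) = mex{} = 0
g(3) = mex{0} = 1
g(4) = mex{0} = 1
g(5) = mex{0} = 1
So g(5) = 1.
By the Sprague-Grundy theorem, the Grundy value of a sum of independent games is the XOR of the component values.
Combined value = 1 ⊕ 1 ⊕ 1 = 1.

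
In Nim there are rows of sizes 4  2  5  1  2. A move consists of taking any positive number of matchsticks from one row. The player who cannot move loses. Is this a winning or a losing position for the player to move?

Losing position

Nim-sum: 4 ^ 2 ^ 5 ^ 1 ^ 2 = 0.
The nim-sum is 0, so this is a P-position: the player to move is in a losing position under optimal play.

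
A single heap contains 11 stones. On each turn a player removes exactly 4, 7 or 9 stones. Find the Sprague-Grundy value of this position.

Grundy values for subtraction set {4, 7, 9}:
g(0) = mex{} = 0
g(1) = mex{} = 0
g(2) = mex{} = 0
g(3) = mex{} = 0
g(4) = mex{0} = 1
g(5) = mex{0} = 1
g(6) = mex{0} = 1
g(7) = mex{0} = 1
g(8) = mex{0,1} = 2
g(9) = mex{0,1} = 2
g(10) = mex{0,1} = 2
g(11) = mex{0,1} = 2
So g(11) = 2.

2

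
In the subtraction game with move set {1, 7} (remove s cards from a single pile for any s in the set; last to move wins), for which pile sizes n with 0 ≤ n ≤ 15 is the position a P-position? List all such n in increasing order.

Grundy values for subtraction set {1, 7}:
k:     0  1  2  3  4  5  6  7  8  9 10 11 12 13 14 15
g(k):  0  1  0  1  0  1  0  1  0  1  0  1  0  1  0  1
The P-positions (g = 0) in 0..15 are 0, 2, 4, 6, 8, 10, 12, 14.

0, 2, 4, 6, 8, 10, 12, 14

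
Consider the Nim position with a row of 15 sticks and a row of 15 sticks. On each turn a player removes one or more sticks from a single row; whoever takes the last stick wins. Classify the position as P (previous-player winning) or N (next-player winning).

Write each in binary and XOR column by column:
  1111  (15)
  1111  (15)
  ----
  0000  (0)
The nim-sum is 0, so this is a P-position: the player to move is in a losing position under optimal play.

P-position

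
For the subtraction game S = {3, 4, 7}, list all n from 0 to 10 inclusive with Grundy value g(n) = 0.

0, 1, 2, 10

Build the Grundy sequence with g(k) = mex{g(k−s) : s ∈ {3, 4, 7}, s ≤ k}:
g(0) = mex{} = 0
g(1) = mex{} = 0
g(2) = mex{} = 0
g(3) = mex{0} = 1
g(4) = mex{0} = 1
g(5) = mex{0} = 1
g(6) = mex{0,1} = 2
g(7) = mex{0,1} = 2
g(8) = mex{0,1} = 2
g(9) = mex{0,1,2} = 3
g(10) = mex{1,2} = 0
The P-positions (g = 0) in 0..10 are 0, 1, 2, 10.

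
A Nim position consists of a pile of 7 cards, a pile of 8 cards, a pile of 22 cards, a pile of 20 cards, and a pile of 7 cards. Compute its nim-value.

10

Nim-sum: 7 ⊕ 8 ⊕ 22 ⊕ 20 ⊕ 7 = 10.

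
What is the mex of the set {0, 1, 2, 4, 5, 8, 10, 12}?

3

The values 0, 1, 2 are all present; 3 is the first non-negative integer missing from the set.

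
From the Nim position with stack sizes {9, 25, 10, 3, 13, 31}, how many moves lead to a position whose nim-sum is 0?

5

Compute the nim-sum pairwise:
9 XOR 25 = 16
16 XOR 10 = 26
26 XOR 3 = 25
25 XOR 13 = 20
20 XOR 31 = 11
The overall nim-sum is X = 11. A stack of size p has a winning move iff p XOR X < p (reduce it to p XOR X).
  9: 9 XOR 11 = 2 < 9 — winning move (to 2).
  25: 25 XOR 11 = 18 < 25 — winning move (to 18).
  10: 10 XOR 11 = 1 < 10 — winning move (to 1).
  3: 3 XOR 11 = 8 ≥ 3 — no move.
  13: 13 XOR 11 = 6 < 13 — winning move (to 6).
  31: 31 XOR 11 = 20 < 31 — winning move (to 20).
That gives 5 winning moves.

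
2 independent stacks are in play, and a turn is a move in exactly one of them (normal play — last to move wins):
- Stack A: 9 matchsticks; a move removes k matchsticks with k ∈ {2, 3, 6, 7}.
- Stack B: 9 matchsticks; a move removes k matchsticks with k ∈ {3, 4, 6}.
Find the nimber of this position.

For stack A, compute g(0), g(1), … with moves {2, 3, 6, 7}:
k:     0  1  2  3  4  5  6  7  8  9
g(k):  0  0  1  1  2  0  3  1  2  0
So g(9) = 0.
Build the Grundy sequence for stack B with g(k) = mex{g(k−s) : s ∈ {3, 4, 6}, s ≤ k}:
k:     0  1  2  3  4  5  6  7  8  9
g(k):  0  0  0  1  1  1  2  2  2  0
So g(9) = 0.
By the Sprague-Grundy theorem, the Grundy value of a sum of independent games is the XOR of the component values.
Combined value = 0 ⊕ 0 = 0.

0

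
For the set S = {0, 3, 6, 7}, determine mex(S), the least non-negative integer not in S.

0 is in the set but 1 is not, so the mex is 1.

1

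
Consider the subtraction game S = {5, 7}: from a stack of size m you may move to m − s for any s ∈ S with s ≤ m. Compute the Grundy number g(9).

1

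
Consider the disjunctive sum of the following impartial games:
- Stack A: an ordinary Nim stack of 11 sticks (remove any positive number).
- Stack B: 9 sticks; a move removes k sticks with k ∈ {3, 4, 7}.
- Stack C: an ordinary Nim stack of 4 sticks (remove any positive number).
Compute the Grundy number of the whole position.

Stack A is a plain Nim stack of size 11, so its Grundy value is 11.
For stack B, compute g(0), g(1), … with moves {3, 4, 7}:
k:     0  1  2  3  4  5  6  7  8  9
g(k):  0  0  0  1  1  1  2  2  2  3
So g(9) = 3.
Stack C is a plain Nim stack of size 4, so its Grundy value is 4.
The value of a disjunctive sum is the nim-sum of the parts.
Combined value = 11 XOR 3 XOR 4 = 12.

12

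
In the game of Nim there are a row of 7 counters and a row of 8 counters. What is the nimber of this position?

Nim-sum: 7 ⊕ 8 = 15.

15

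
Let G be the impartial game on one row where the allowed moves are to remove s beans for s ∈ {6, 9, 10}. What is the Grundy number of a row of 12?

Grundy values for subtraction set {6, 9, 10}:
g(0) = mex{} = 0
g(1) = mex{} = 0
g(2) = mex{} = 0
g(3) = mex{} = 0
g(4) = mex{} = 0
g(5) = mex{} = 0
g(6) = mex{0} = 1
g(7) = mex{0} = 1
g(8) = mex{0} = 1
g(9) = mex{0} = 1
g(10) = mex{0} = 1
g(11) = mex{0} = 1
g(12) = mex{0,1} = 2
So g(12) = 2.

2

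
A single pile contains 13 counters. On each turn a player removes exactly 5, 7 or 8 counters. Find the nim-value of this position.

0

Compute g(0), g(1), … for moves {5, 7, 8}:
k:     0  1  2  3  4  5  6  7  8  9 10 11 12 13
g(k):  0  0  0  0  0  1  1  1  1  1  2  2  2  0
So g(13) = 0.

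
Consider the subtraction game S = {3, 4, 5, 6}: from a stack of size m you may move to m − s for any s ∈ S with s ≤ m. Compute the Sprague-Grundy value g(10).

Compute g(0), g(1), … for moves {3, 4, 5, 6}:
g(0) = mex{} = 0
g(1) = mex{} = 0
g(2) = mex{} = 0
g(3) = mex{0} = 1
g(4) = mex{0} = 1
g(5) = mex{0} = 1
g(6) = mex{0,1} = 2
g(7) = mex{0,1} = 2
g(8) = mex{0,1} = 2
g(9) = mex{1,2} = 0
g(10) = mex{1,2} = 0
So g(10) = 0.

0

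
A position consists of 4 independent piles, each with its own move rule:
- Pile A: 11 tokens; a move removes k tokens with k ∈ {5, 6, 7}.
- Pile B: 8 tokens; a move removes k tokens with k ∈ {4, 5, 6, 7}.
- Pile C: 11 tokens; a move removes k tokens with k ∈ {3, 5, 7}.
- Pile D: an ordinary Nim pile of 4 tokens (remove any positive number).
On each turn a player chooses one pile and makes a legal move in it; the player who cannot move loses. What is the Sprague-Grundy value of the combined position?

For pile A, compute g(0), g(1), … with moves {5, 6, 7}:
g(0) = mex{} = 0
g(1) = mex{} = 0
g(2) = mex{} = 0
g(3) = mex{} = 0
g(4) = mex{} = 0
g(5) = mex{0} = 1
g(6) = mex{0} = 1
g(7) = mex{0} = 1
g(8) = mex{0} = 1
g(9) = mex{0} = 1
g(10) = mex{0,1} = 2
g(11) = mex{0,1} = 2
So g(11) = 2.
Grundy values for pile B (subtraction set {4, 5, 6, 7}):
g(0) = mex{} = 0
g(1) = mex{} = 0
g(2) = mex{} = 0
g(3) = mex{} = 0
g(4) = mex{0} = 1
g(5) = mex{0} = 1
g(6) = mex{0} = 1
g(7) = mex{0} = 1
g(8) = mex{0,1} = 2
So g(8) = 2.
Grundy values for pile C (subtraction set {3, 5, 7}):
k:     0  1  2  3  4  5  6  7  8  9 10 11
g(k):  0  0  0  1  1  1  2  2  2  3  0  0
So g(11) = 0.
Pile D is a plain Nim pile of size 4, so its Grundy value is 4.
The value of a disjunctive sum is the nim-sum of the parts.
Combined value = 2 ⊕ 2 ⊕ 0 ⊕ 4 = 4.

4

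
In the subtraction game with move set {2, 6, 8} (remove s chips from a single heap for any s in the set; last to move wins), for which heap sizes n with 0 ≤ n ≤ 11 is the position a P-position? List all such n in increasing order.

0, 1, 4, 5

Compute g(0), g(1), … for moves {2, 6, 8}:
g(0) = mex{} = 0
g(1) = mex{} = 0
g(2) = mex{0} = 1
g(3) = mex{0} = 1
g(4) = mex{1} = 0
g(5) = mex{1} = 0
g(6) = mex{0} = 1
g(7) = mex{0} = 1
g(8) = mex{0,1} = 2
g(9) = mex{0,1} = 2
g(10) = mex{0,1,2} = 3
g(11) = mex{0,1,2} = 3
The P-positions (g = 0) in 0..11 are 0, 1, 4, 5.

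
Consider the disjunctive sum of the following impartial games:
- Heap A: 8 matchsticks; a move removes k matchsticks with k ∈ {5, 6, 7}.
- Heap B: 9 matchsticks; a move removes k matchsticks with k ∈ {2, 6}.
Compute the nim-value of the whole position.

For heap A, compute g(0), g(1), … with moves {5, 6, 7}:
g(0) = mex{} = 0
g(1) = mex{} = 0
g(2) = mex{} = 0
g(3) = mex{} = 0
g(4) = mex{} = 0
g(5) = mex{0} = 1
g(6) = mex{0} = 1
g(7) = mex{0} = 1
g(8) = mex{0} = 1
So g(8) = 1.
For heap B, compute g(0), g(1), … with moves {2, 6}:
g(0) = mex{} = 0
g(1) = mex{} = 0
g(2) = mex{0} = 1
g(3) = mex{0} = 1
g(4) = mex{1} = 0
g(5) = mex{1} = 0
g(6) = mex{0} = 1
g(7) = mex{0} = 1
g(8) = mex{1} = 0
g(9) = mex{1} = 0
So g(9) = 0.
By the Sprague-Grundy theorem, the Grundy value of a sum of independent games is the XOR of the component values.
Combined value = 1 ⊕ 0 = 1.

1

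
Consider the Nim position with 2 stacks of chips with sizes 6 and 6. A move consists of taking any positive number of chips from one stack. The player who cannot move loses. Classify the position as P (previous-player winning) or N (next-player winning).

P-position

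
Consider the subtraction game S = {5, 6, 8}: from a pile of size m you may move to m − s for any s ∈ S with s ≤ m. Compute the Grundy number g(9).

1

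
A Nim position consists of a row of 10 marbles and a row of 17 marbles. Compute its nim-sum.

27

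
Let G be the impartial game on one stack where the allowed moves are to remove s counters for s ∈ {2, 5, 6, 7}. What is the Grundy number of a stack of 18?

Compute g(0), g(1), … for moves {2, 5, 6, 7}:
k:     0  1  2  3  4  5  6  7  8  9 10 11 12 13 14 15 16 17 18
g(k):  0  0  1  1  0  2  1  3  2  2  3  3  0  0  1  1  0  2  1
So g(18) = 1.

1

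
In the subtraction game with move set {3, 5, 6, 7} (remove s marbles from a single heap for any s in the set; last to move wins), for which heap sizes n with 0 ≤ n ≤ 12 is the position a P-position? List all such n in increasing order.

Compute g(0), g(1), … for moves {3, 5, 6, 7}:
k:     0  1  2  3  4  5  6  7  8  9 10 11 12
g(k):  0  0  0  1  1  1  2  2  2  3  0  0  0
The P-positions (g = 0) in 0..12 are 0, 1, 2, 10, 11, 12.

0, 1, 2, 10, 11, 12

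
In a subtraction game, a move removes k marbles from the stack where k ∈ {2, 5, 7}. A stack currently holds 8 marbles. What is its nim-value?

Build the Grundy sequence with g(k) = mex{g(k−s) : s ∈ {2, 5, 7}, s ≤ k}:
g(0) = mex{} = 0
g(1) = mex{} = 0
g(2) = mex{0} = 1
g(3) = mex{0} = 1
g(4) = mex{1} = 0
g(5) = mex{0,1} = 2
g(6) = mex{0} = 1
g(7) = mex{0,1,2} = 3
g(8) = mex{0,1} = 2
So g(8) = 2.

2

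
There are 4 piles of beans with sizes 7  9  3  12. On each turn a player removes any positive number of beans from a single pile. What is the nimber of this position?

1

Compute the nim-sum pairwise:
7 ⊕ 9 = 14
14 ⊕ 3 = 13
13 ⊕ 12 = 1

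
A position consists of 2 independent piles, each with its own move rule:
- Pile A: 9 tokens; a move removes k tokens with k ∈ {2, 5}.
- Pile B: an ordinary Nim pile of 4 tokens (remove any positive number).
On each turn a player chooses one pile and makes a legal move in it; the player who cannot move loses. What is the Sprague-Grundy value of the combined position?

For pile A, compute g(0), g(1), … with moves {2, 5}:
k:     0  1  2  3  4  5  6  7  8  9
g(k):  0  0  1  1  0  2  1  0  0  1
So g(9) = 1.
Pile B is a plain Nim pile of size 4, so its Grundy value is 4.
The value of a disjunctive sum is the nim-sum of the parts.
Combined value = 1 XOR 4 = 5.

5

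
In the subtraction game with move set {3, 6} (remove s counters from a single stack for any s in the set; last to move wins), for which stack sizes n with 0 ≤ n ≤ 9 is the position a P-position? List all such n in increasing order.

Grundy values for subtraction set {3, 6}:
k:     0  1  2  3  4  5  6  7  8  9
g(k):  0  0  0  1  1  1  2  2  2  0
The P-positions (g = 0) in 0..9 are 0, 1, 2, 9.

0, 1, 2, 9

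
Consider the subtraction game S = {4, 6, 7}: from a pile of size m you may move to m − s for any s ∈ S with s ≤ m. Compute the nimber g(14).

0

Build the Grundy sequence with g(k) = mex{g(k−s) : s ∈ {4, 6, 7}, s ≤ k}:
g(0) = mex{} = 0
g(1) = mex{} = 0
g(2) = mex{} = 0
g(3) = mex{} = 0
g(4) = mex{0} = 1
g(5) = mex{0} = 1
g(6) = mex{0} = 1
g(7) = mex{0} = 1
g(8) = mex{0,1} = 2
g(9) = mex{0,1} = 2
g(10) = mex{0,1} = 2
g(11) = mex{1} = 0
g(12) = mex{1,2} = 0
g(13) = mex{1,2} = 0
g(14) = mex{1,2} = 0
So g(14) = 0.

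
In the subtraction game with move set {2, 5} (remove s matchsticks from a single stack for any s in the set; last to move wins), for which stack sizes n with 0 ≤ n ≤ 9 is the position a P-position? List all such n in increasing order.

Compute g(0), g(1), … for moves {2, 5}:
k:     0  1  2  3  4  5  6  7  8  9
g(k):  0  0  1  1  0  2  1  0  0  1
The P-positions (g = 0) in 0..9 are 0, 1, 4, 7, 8.

0, 1, 4, 7, 8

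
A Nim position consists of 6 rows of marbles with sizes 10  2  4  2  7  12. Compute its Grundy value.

5

Nim-sum: 10 ⊕ 2 ⊕ 4 ⊕ 2 ⊕ 7 ⊕ 12 = 5.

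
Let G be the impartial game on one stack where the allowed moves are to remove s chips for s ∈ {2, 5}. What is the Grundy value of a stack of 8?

0

Compute g(0), g(1), … for moves {2, 5}:
g(0) = mex{} = 0
g(1) = mex{} = 0
g(2) = mex{0} = 1
g(3) = mex{0} = 1
g(4) = mex{1} = 0
g(5) = mex{0,1} = 2
g(6) = mex{0} = 1
g(7) = mex{1,2} = 0
g(8) = mex{1} = 0
So g(8) = 0.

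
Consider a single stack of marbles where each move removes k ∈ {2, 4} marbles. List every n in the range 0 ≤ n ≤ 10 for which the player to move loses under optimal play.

Grundy values for subtraction set {2, 4}:
k:     0  1  2  3  4  5  6  7  8  9 10
g(k):  0  0  1  1  2  2  0  0  1  1  2
The P-positions (g = 0) in 0..10 are 0, 1, 6, 7.

0, 1, 6, 7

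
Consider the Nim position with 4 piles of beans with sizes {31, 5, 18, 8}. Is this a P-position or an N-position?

Nim-sum: 31 ^ 5 ^ 18 ^ 8 = 0.
The nim-sum is 0, so this is a P-position: the player to move is in a losing position under optimal play.

P-position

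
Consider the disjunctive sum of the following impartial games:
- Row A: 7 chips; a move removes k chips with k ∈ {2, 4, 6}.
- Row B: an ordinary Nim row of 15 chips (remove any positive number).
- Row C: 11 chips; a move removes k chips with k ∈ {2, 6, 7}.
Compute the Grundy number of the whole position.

13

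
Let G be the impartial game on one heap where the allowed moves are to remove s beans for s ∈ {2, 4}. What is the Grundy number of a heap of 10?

Compute g(0), g(1), … for moves {2, 4}:
k:     0  1  2  3  4  5  6  7  8  9 10
g(k):  0  0  1  1  2  2  0  0  1  1  2
So g(10) = 2.

2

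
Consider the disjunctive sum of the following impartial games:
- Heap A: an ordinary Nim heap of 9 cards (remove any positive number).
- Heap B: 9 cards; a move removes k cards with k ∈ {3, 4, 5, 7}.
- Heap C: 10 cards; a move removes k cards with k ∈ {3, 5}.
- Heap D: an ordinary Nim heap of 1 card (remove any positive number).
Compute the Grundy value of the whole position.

11

Heap A is a plain Nim heap of size 9, so its Grundy value is 9.
Grundy values for heap B (subtraction set {3, 4, 5, 7}):
g(0) = mex{} = 0
g(1) = mex{} = 0
g(2) = mex{} = 0
g(3) = mex{0} = 1
g(4) = mex{0} = 1
g(5) = mex{0} = 1
g(6) = mex{0,1} = 2
g(7) = mex{0,1} = 2
g(8) = mex{0,1} = 2
g(9) = mex{0,1,2} = 3
So g(9) = 3.
For heap C, compute g(0), g(1), … with moves {3, 5}:
g(0) = mex{} = 0
g(1) = mex{} = 0
g(2) = mex{} = 0
g(3) = mex{0} = 1
g(4) = mex{0} = 1
g(5) = mex{0} = 1
g(6) = mex{0,1} = 2
g(7) = mex{0,1} = 2
g(8) = mex{1} = 0
g(9) = mex{1,2} = 0
g(10) = mex{1,2} = 0
So g(10) = 0.
Heap D is a plain Nim heap of size 1, so its Grundy value is 1.
The value of a disjunctive sum is the nim-sum of the parts.
Combined value = 9 XOR 3 XOR 0 XOR 1 = 11.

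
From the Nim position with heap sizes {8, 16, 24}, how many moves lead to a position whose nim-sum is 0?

Compute the nim-sum pairwise:
8 ⊕ 16 = 24
24 ⊕ 24 = 0
The nim-sum is already 0, so every move leaves a nonzero nim-sum — there are no winning moves.

0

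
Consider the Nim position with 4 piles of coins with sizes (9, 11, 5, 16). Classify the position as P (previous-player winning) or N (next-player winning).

Compute the nim-sum pairwise:
9 ^ 11 = 2
2 ^ 5 = 7
7 ^ 16 = 23
The nim-sum is 23 ≠ 0, so this is an N-position: the player to move can win.

N-position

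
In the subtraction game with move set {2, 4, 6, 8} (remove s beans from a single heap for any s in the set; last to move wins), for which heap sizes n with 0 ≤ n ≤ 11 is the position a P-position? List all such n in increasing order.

0, 1, 10, 11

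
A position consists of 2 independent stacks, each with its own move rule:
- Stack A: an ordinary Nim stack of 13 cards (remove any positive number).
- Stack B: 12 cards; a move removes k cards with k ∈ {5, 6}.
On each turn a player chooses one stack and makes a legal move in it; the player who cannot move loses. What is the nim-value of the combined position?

Stack A is a plain Nim stack of size 13, so its Grundy value is 13.
Build the Grundy sequence for stack B with g(k) = mex{g(k−s) : s ∈ {5, 6}, s ≤ k}:
k:     0  1  2  3  4  5  6  7  8  9 10 11 12
g(k):  0  0  0  0  0  1  1  1  1  1  2  0  0
So g(12) = 0.
The value of a disjunctive sum is the nim-sum of the parts.
Combined value = 13 XOR 0 = 13.

13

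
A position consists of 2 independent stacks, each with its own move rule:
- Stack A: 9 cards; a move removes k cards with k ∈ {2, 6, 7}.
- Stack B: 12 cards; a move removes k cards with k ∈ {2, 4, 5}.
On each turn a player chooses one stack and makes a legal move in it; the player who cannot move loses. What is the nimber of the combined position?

Grundy values for stack A (subtraction set {2, 6, 7}):
g(0) = mex{} = 0
g(1) = mex{} = 0
g(2) = mex{0} = 1
g(3) = mex{0} = 1
g(4) = mex{1} = 0
g(5) = mex{1} = 0
g(6) = mex{0} = 1
g(7) = mex{0} = 1
g(8) = mex{0,1} = 2
g(9) = mex{1} = 0
So g(9) = 0.
Build the Grundy sequence for stack B with g(k) = mex{g(k−s) : s ∈ {2, 4, 5}, s ≤ k}:
k:     0  1  2  3  4  5  6  7  8  9 10 11 12
g(k):  0  0  1  1  2  2  3  0  0  1  1  2  2
So g(12) = 2.
The value of a disjunctive sum is the nim-sum of the parts.
Combined value = 0 ⊕ 2 = 2.

2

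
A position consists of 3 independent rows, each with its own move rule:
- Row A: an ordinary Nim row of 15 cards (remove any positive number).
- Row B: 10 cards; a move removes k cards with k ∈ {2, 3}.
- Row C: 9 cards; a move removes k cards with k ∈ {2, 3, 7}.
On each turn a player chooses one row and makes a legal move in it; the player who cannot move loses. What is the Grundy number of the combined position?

13

Row A is a plain Nim row of size 15, so its Grundy value is 15.
Grundy values for row B (subtraction set {2, 3}):
g(0) = mex{} = 0
g(1) = mex{} = 0
g(2) = mex{0} = 1
g(3) = mex{0} = 1
g(4) = mex{0,1} = 2
g(5) = mex{1} = 0
g(6) = mex{1,2} = 0
g(7) = mex{0,2} = 1
g(8) = mex{0} = 1
g(9) = mex{0,1} = 2
g(10) = mex{1} = 0
So g(10) = 0.
Build the Grundy sequence for row C with g(k) = mex{g(k−s) : s ∈ {2, 3, 7}, s ≤ k}:
g(0) = mex{} = 0
g(1) = mex{} = 0
g(2) = mex{0} = 1
g(3) = mex{0} = 1
g(4) = mex{0,1} = 2
g(5) = mex{1} = 0
g(6) = mex{1,2} = 0
g(7) = mex{0,2} = 1
g(8) = mex{0} = 1
g(9) = mex{0,1} = 2
So g(9) = 2.
The value of a disjunctive sum is the nim-sum of the parts.
Combined value = 15 ⊕ 0 ⊕ 2 = 13.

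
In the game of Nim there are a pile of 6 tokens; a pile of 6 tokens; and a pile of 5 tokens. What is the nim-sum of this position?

5

Compute the nim-sum pairwise:
6 ^ 6 = 0
0 ^ 5 = 5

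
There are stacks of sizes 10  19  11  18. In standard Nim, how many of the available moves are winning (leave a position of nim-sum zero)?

In binary:
  01010  (10)
  10011  (19)
  01011  (11)
  10010  (18)
  -----
  00000  (0)
The nim-sum is already 0, so every move leaves a nonzero nim-sum — there are no winning moves.

0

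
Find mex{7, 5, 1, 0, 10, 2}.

The values 0, 1, 2 are all present; 3 is the first non-negative integer missing from the set.

3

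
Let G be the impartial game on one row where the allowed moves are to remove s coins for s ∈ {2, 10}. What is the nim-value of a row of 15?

1

Build the Grundy sequence with g(k) = mex{g(k−s) : s ∈ {2, 10}, s ≤ k}:
k:     0  1  2  3  4  5  6  7  8  9 10 11 12 13 14 15
g(k):  0  0  1  1  0  0  1  1  0  0  1  1  0  0  1  1
So g(15) = 1.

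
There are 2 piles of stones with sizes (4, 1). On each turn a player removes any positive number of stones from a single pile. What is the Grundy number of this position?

5

In binary:
  100  (4)
  001  (1)
  ---
  101  (5)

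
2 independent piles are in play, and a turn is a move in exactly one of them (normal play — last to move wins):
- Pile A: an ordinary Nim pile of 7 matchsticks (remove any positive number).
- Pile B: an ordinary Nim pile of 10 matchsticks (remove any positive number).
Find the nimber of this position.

13

Pile A is a plain Nim pile of size 7, so its Grundy value is 7.
Pile B is a plain Nim pile of size 10, so its Grundy value is 10.
The value of a disjunctive sum is the nim-sum of the parts.
Combined value = 7 ⊕ 10 = 13.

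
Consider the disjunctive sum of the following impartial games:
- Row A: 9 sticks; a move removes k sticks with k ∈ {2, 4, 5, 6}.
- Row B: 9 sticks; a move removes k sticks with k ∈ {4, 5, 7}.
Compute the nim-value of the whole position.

2

Grundy values for row A (subtraction set {2, 4, 5, 6}):
k:     0  1  2  3  4  5  6  7  8  9
g(k):  0  0  1  1  2  2  3  3  0  0
So g(9) = 0.
Grundy values for row B (subtraction set {4, 5, 7}):
k:     0  1  2  3  4  5  6  7  8  9
g(k):  0  0  0  0  1  1  1  1  2  2
So g(9) = 2.
By the Sprague-Grundy theorem, the Grundy value of a sum of independent games is the XOR of the component values.
Combined value = 0 ⊕ 2 = 2.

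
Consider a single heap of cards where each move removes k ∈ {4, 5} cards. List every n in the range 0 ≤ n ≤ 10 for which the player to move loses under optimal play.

0, 1, 2, 3, 9, 10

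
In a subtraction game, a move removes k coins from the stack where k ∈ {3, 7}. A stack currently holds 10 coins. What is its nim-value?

0

Compute g(0), g(1), … for moves {3, 7}:
g(0) = mex{} = 0
g(1) = mex{} = 0
g(2) = mex{} = 0
g(3) = mex{0} = 1
g(4) = mex{0} = 1
g(5) = mex{0} = 1
g(6) = mex{1} = 0
g(7) = mex{0,1} = 2
g(8) = mex{0,1} = 2
g(9) = mex{0} = 1
g(10) = mex{1,2} = 0
So g(10) = 0.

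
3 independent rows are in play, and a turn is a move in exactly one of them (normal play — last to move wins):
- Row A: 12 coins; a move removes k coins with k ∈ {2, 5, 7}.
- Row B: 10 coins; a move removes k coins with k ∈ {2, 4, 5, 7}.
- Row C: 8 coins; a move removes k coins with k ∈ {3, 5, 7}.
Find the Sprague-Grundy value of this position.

Grundy values for row A (subtraction set {2, 5, 7}):
g(0) = mex{} = 0
g(1) = mex{} = 0
g(2) = mex{0} = 1
g(3) = mex{0} = 1
g(4) = mex{1} = 0
g(5) = mex{0,1} = 2
g(6) = mex{0} = 1
g(7) = mex{0,1,2} = 3
g(8) = mex{0,1} = 2
g(9) = mex{0,1,3} = 2
g(10) = mex{1,2} = 0
g(11) = mex{0,1,2} = 3
g(12) = mex{0,2,3} = 1
So g(12) = 1.
Build the Grundy sequence for row B with g(k) = mex{g(k−s) : s ∈ {2, 4, 5, 7}, s ≤ k}:
k:     0  1  2  3  4  5  6  7  8  9 10
g(k):  0  0  1  1  2  2  3  3  4  0  0
So g(10) = 0.
Grundy values for row C (subtraction set {3, 5, 7}):
k:     0  1  2  3  4  5  6  7  8
g(k):  0  0  0  1  1  1  2  2  2
So g(8) = 2.
The value of a disjunctive sum is the nim-sum of the parts.
Combined value = 1 XOR 0 XOR 2 = 3.

3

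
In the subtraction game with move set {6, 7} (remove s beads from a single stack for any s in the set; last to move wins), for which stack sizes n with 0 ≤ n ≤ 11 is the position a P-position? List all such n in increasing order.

0, 1, 2, 3, 4, 5

Build the Grundy sequence with g(k) = mex{g(k−s) : s ∈ {6, 7}, s ≤ k}:
g(0) = mex{} = 0
g(1) = mex{} = 0
g(2) = mex{} = 0
g(3) = mex{} = 0
g(4) = mex{} = 0
g(5) = mex{} = 0
g(6) = mex{0} = 1
g(7) = mex{0} = 1
g(8) = mex{0} = 1
g(9) = mex{0} = 1
g(10) = mex{0} = 1
g(11) = mex{0} = 1
The P-positions (g = 0) in 0..11 are 0, 1, 2, 3, 4, 5.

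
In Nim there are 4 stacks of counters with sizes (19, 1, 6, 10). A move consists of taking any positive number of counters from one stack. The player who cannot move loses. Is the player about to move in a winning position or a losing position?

Write each in binary and XOR column by column:
  10011  (19)
  00001  (1)
  00110  (6)
  01010  (10)
  -----
  11110  (30)
The nim-sum is 30 ≠ 0, so this is an N-position: the player to move can win.

Winning position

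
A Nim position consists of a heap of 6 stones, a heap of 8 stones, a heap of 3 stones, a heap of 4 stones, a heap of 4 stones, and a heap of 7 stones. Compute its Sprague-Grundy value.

In binary:
  0110  (6)
  1000  (8)
  0011  (3)
  0100  (4)
  0100  (4)
  0111  (7)
  ----
  1010  (10)

10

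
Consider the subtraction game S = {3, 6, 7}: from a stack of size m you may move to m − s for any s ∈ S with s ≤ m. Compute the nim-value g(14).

1

Grundy values for subtraction set {3, 6, 7}:
k:     0  1  2  3  4  5  6  7  8  9 10 11 12 13 14
g(k):  0  0  0  1  1  1  2  2  2  3  0  0  0  1  1
So g(14) = 1.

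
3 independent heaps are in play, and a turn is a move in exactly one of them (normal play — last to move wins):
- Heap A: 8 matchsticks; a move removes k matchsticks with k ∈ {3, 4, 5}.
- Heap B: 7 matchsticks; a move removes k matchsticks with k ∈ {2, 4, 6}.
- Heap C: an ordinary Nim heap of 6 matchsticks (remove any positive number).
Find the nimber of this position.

5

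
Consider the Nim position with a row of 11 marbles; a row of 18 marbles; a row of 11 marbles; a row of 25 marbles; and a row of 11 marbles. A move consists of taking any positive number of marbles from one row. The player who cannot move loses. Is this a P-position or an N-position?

P-position

Write each in binary and XOR column by column:
  01011  (11)
  10010  (18)
  01011  (11)
  11001  (25)
  01011  (11)
  -----
  00000  (0)
The nim-sum is 0, so this is a P-position: the player to move is in a losing position under optimal play.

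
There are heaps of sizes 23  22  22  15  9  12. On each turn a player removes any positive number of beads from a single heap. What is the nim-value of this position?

29

Compute the nim-sum pairwise:
23 XOR 22 = 1
1 XOR 22 = 23
23 XOR 15 = 24
24 XOR 9 = 17
17 XOR 12 = 29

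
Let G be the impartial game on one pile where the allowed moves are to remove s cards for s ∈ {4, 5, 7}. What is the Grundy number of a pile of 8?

2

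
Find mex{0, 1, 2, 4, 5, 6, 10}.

3

The values 0, 1, 2 are all present; 3 is the first non-negative integer missing from the set.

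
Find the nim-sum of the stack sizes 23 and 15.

24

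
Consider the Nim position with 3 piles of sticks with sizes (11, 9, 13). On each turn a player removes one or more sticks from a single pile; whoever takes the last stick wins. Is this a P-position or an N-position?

Compute the nim-sum pairwise:
11 ^ 9 = 2
2 ^ 13 = 15
The nim-sum is 15 ≠ 0, so this is an N-position: the player to move can win.

N-position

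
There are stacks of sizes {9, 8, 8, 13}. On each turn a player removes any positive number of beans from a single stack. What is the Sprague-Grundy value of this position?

4

Nim-sum: 9 ^ 8 ^ 8 ^ 13 = 4.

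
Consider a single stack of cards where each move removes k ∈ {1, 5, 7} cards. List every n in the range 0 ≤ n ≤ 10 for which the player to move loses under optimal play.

0, 2, 4, 6, 8, 10

Compute g(0), g(1), … for moves {1, 5, 7}:
k:     0  1  2  3  4  5  6  7  8  9 10
g(k):  0  1  0  1  0  1  0  1  0  1  0
The P-positions (g = 0) in 0..10 are 0, 2, 4, 6, 8, 10.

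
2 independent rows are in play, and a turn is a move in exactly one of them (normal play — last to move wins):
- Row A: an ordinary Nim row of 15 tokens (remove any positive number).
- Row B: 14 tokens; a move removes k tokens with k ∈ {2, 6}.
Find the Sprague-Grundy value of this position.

14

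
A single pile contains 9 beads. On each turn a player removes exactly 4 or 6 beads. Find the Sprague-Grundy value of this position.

2

Compute g(0), g(1), … for moves {4, 6}:
k:     0  1  2  3  4  5  6  7  8  9
g(k):  0  0  0  0  1  1  1  1  2  2
So g(9) = 2.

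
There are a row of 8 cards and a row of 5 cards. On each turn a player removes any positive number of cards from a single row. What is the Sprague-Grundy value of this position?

13

Write each in binary and XOR column by column:
  1000  (8)
  0101  (5)
  ----
  1101  (13)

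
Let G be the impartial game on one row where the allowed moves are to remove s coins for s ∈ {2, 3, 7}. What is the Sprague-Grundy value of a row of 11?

0

Grundy values for subtraction set {2, 3, 7}:
g(0) = mex{} = 0
g(1) = mex{} = 0
g(2) = mex{0} = 1
g(3) = mex{0} = 1
g(4) = mex{0,1} = 2
g(5) = mex{1} = 0
g(6) = mex{1,2} = 0
g(7) = mex{0,2} = 1
g(8) = mex{0} = 1
g(9) = mex{0,1} = 2
g(10) = mex{1} = 0
g(11) = mex{1,2} = 0
So g(11) = 0.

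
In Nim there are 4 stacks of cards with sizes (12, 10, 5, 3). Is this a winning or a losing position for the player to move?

Bitwise XOR of the heap sizes:
  1100  (12)
  1010  (10)
  0101  (5)
  0011  (3)
  ----
  0000  (0)
The nim-sum is 0, so this is a P-position: the player to move is in a losing position under optimal play.

Losing position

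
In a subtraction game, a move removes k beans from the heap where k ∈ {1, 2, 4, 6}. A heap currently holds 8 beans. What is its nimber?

Compute g(0), g(1), … for moves {1, 2, 4, 6}:
k:     0  1  2  3  4  5  6  7  8
g(k):  0  1  2  0  1  2  3  4  0
So g(8) = 0.

0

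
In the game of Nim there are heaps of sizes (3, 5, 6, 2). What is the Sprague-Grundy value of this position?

2

Bitwise XOR of the heap sizes:
  011  (3)
  101  (5)
  110  (6)
  010  (2)
  ---
  010  (2)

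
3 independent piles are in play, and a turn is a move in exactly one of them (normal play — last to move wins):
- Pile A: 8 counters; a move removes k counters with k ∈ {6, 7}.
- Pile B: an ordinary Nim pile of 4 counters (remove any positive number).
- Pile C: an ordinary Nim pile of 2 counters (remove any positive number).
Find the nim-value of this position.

Grundy values for pile A (subtraction set {6, 7}):
k:     0  1  2  3  4  5  6  7  8
g(k):  0  0  0  0  0  0  1  1  1
So g(8) = 1.
Pile B is a plain Nim pile of size 4, so its Grundy value is 4.
Pile C is a plain Nim pile of size 2, so its Grundy value is 2.
By the Sprague-Grundy theorem, the Grundy value of a sum of independent games is the XOR of the component values.
Combined value = 1 XOR 4 XOR 2 = 7.

7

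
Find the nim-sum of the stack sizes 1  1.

Nim-sum: 1 ⊕ 1 = 0.

0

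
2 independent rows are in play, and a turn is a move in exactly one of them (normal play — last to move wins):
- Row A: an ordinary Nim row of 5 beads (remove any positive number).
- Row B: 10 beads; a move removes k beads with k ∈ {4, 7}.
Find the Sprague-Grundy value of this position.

7

Row A is a plain Nim row of size 5, so its Grundy value is 5.
For row B, compute g(0), g(1), … with moves {4, 7}:
g(0) = mex{} = 0
g(1) = mex{} = 0
g(2) = mex{} = 0
g(3) = mex{} = 0
g(4) = mex{0} = 1
g(5) = mex{0} = 1
g(6) = mex{0} = 1
g(7) = mex{0} = 1
g(8) = mex{0,1} = 2
g(9) = mex{0,1} = 2
g(10) = mex{0,1} = 2
So g(10) = 2.
By the Sprague-Grundy theorem, the Grundy value of a sum of independent games is the XOR of the component values.
Combined value = 5 XOR 2 = 7.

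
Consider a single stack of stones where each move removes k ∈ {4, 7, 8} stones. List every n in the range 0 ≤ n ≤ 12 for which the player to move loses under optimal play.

0, 1, 2, 3, 12

Compute g(0), g(1), … for moves {4, 7, 8}:
k:     0  1  2  3  4  5  6  7  8  9 10 11 12
g(k):  0  0  0  0  1  1  1  1  2  2  2  2  0
The P-positions (g = 0) in 0..12 are 0, 1, 2, 3, 12.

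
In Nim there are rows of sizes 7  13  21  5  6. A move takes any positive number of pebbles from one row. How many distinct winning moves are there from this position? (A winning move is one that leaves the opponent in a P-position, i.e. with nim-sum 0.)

1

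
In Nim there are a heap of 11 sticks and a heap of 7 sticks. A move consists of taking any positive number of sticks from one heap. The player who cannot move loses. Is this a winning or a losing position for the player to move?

Winning position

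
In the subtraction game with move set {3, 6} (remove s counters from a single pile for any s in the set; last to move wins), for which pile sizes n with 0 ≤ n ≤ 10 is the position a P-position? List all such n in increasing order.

0, 1, 2, 9, 10

Grundy values for subtraction set {3, 6}:
k:     0  1  2  3  4  5  6  7  8  9 10
g(k):  0  0  0  1  1  1  2  2  2  0  0
The P-positions (g = 0) in 0..10 are 0, 1, 2, 9, 10.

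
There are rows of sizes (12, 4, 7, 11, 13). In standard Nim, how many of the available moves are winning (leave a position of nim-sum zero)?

3

Nim-sum: 12 XOR 4 XOR 7 XOR 11 XOR 13 = 9.
The overall nim-sum is X = 9. A row of size p has a winning move iff p XOR X < p (reduce it to p XOR X).
  12: 12 XOR 9 = 5 < 12 — winning move (to 5).
  4: 4 XOR 9 = 13 ≥ 4 — no move.
  7: 7 XOR 9 = 14 ≥ 7 — no move.
  11: 11 XOR 9 = 2 < 11 — winning move (to 2).
  13: 13 XOR 9 = 4 < 13 — winning move (to 4).
That gives 3 winning moves.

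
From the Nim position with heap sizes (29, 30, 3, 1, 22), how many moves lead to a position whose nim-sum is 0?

3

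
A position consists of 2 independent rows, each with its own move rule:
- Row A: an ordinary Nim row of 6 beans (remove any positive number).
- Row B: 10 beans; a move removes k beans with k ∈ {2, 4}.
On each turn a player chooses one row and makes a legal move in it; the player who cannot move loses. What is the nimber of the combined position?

4

Row A is a plain Nim row of size 6, so its Grundy value is 6.
Grundy values for row B (subtraction set {2, 4}):
g(0) = mex{} = 0
g(1) = mex{} = 0
g(2) = mex{0} = 1
g(3) = mex{0} = 1
g(4) = mex{0,1} = 2
g(5) = mex{0,1} = 2
g(6) = mex{1,2} = 0
g(7) = mex{1,2} = 0
g(8) = mex{0,2} = 1
g(9) = mex{0,2} = 1
g(10) = mex{0,1} = 2
So g(10) = 2.
By the Sprague-Grundy theorem, the Grundy value of a sum of independent games is the XOR of the component values.
Combined value = 6 XOR 2 = 4.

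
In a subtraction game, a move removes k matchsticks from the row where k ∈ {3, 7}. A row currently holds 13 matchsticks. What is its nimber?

1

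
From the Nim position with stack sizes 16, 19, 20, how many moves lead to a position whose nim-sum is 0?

3

Write each in binary and XOR column by column:
  10000  (16)
  10011  (19)
  10100  (20)
  -----
  10111  (23)
The overall nim-sum is X = 23. A stack of size p has a winning move iff p XOR X < p (reduce it to p XOR X).
  16: 16 XOR 23 = 7 < 16 — winning move (to 7).
  19: 19 XOR 23 = 4 < 19 — winning move (to 4).
  20: 20 XOR 23 = 3 < 20 — winning move (to 3).
That gives 3 winning moves.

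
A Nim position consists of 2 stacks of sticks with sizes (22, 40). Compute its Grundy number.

Nim-sum: 22 XOR 40 = 62.

62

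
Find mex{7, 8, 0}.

1

0 is in the set but 1 is not, so the mex is 1.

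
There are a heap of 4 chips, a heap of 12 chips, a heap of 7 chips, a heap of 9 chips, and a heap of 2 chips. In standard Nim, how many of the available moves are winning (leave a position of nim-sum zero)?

3

In binary:
  0100  (4)
  1100  (12)
  0111  (7)
  1001  (9)
  0010  (2)
  ----
  0100  (4)
The overall nim-sum is X = 4. A heap of size p has a winning move iff p XOR X < p (reduce it to p XOR X).
  4: 4 XOR 4 = 0 < 4 — winning move (to 0).
  12: 12 XOR 4 = 8 < 12 — winning move (to 8).
  7: 7 XOR 4 = 3 < 7 — winning move (to 3).
  9: 9 XOR 4 = 13 ≥ 9 — no move.
  2: 2 XOR 4 = 6 ≥ 2 — no move.
That gives 3 winning moves.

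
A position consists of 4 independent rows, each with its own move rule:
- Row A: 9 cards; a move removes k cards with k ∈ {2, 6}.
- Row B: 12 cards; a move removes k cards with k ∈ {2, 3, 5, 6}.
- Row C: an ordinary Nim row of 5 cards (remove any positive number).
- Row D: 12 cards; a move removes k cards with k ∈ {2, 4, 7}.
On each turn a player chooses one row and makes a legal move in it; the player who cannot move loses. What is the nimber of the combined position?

7

Grundy values for row A (subtraction set {2, 6}):
g(0) = mex{} = 0
g(1) = mex{} = 0
g(2) = mex{0} = 1
g(3) = mex{0} = 1
g(4) = mex{1} = 0
g(5) = mex{1} = 0
g(6) = mex{0} = 1
g(7) = mex{0} = 1
g(8) = mex{1} = 0
g(9) = mex{1} = 0
So g(9) = 0.
Build the Grundy sequence for row B with g(k) = mex{g(k−s) : s ∈ {2, 3, 5, 6}, s ≤ k}:
g(0) = mex{} = 0
g(1) = mex{} = 0
g(2) = mex{0} = 1
g(3) = mex{0} = 1
g(4) = mex{0,1} = 2
g(5) = mex{0,1} = 2
g(6) = mex{0,1,2} = 3
g(7) = mex{0,1,2} = 3
g(8) = mex{1,2,3} = 0
g(9) = mex{1,2,3} = 0
g(10) = mex{0,2,3} = 1
g(11) = mex{0,2,3} = 1
g(12) = mex{0,1,3} = 2
So g(12) = 2.
Row C is a plain Nim row of size 5, so its Grundy value is 5.
Build the Grundy sequence for row D with g(k) = mex{g(k−s) : s ∈ {2, 4, 7}, s ≤ k}:
g(0) = mex{} = 0
g(1) = mex{} = 0
g(2) = mex{0} = 1
g(3) = mex{0} = 1
g(4) = mex{0,1} = 2
g(5) = mex{0,1} = 2
g(6) = mex{1,2} = 0
g(7) = mex{0,1,2} = 3
g(8) = mex{0,2} = 1
g(9) = mex{1,2,3} = 0
g(10) = mex{0,1} = 2
g(11) = mex{0,2,3} = 1
g(12) = mex{1,2} = 0
So g(12) = 0.
By the Sprague-Grundy theorem, the Grundy value of a sum of independent games is the XOR of the component values.
Combined value = 0 ⊕ 2 ⊕ 5 ⊕ 0 = 7.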